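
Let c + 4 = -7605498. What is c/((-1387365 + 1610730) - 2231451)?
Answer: 3802751/1004043 ≈ 3.7874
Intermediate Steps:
c = -7605502 (c = -4 - 7605498 = -7605502)
c/((-1387365 + 1610730) - 2231451) = -7605502/((-1387365 + 1610730) - 2231451) = -7605502/(223365 - 2231451) = -7605502/(-2008086) = -7605502*(-1/2008086) = 3802751/1004043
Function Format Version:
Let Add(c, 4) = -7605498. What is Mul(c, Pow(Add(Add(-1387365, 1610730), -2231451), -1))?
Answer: Rational(3802751, 1004043) ≈ 3.7874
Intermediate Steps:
c = -7605502 (c = Add(-4, -7605498) = -7605502)
Mul(c, Pow(Add(Add(-1387365, 1610730), -2231451), -1)) = Mul(-7605502, Pow(Add(Add(-1387365, 1610730), -2231451), -1)) = Mul(-7605502, Pow(Add(223365, -2231451), -1)) = Mul(-7605502, Pow(-2008086, -1)) = Mul(-7605502, Rational(-1, 2008086)) = Rational(3802751, 1004043)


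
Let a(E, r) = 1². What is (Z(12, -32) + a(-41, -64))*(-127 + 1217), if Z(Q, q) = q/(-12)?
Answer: 11990/3 ≈ 3996.7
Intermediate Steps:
a(E, r) = 1
Z(Q, q) = -q/12 (Z(Q, q) = q*(-1/12) = -q/12)
(Z(12, -32) + a(-41, -64))*(-127 + 1217) = (-1/12*(-32) + 1)*(-127 + 1217) = (8/3 + 1)*1090 = (11/3)*1090 = 11990/3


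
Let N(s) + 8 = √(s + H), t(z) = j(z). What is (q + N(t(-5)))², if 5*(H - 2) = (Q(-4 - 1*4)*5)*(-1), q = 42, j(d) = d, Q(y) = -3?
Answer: 1156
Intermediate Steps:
t(z) = z
H = 5 (H = 2 + (-3*5*(-1))/5 = 2 + (-15*(-1))/5 = 2 + (⅕)*15 = 2 + 3 = 5)
N(s) = -8 + √(5 + s) (N(s) = -8 + √(s + 5) = -8 + √(5 + s))
(q + N(t(-5)))² = (42 + (-8 + √(5 - 5)))² = (42 + (-8 + √0))² = (42 + (-8 + 0))² = (42 - 8)² = 34² = 1156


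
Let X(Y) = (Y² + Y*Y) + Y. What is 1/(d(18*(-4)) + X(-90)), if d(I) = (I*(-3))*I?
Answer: 1/558 ≈ 0.0017921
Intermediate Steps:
X(Y) = Y + 2*Y² (X(Y) = (Y² + Y²) + Y = 2*Y² + Y = Y + 2*Y²)
d(I) = -3*I² (d(I) = (-3*I)*I = -3*I²)
1/(d(18*(-4)) + X(-90)) = 1/(-3*(18*(-4))² - 90*(1 + 2*(-90))) = 1/(-3*(-72)² - 90*(1 - 180)) = 1/(-3*5184 - 90*(-179)) = 1/(-15552 + 16110) = 1/558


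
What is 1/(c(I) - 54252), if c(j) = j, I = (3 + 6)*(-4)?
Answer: -1/54288 ≈ -1.8420e-5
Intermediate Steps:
I = -36 (I = 9*(-4) = -36)
1/(c(I) - 54252) = 1/(-36 - 54252) = 1/(-54288) = -1/54288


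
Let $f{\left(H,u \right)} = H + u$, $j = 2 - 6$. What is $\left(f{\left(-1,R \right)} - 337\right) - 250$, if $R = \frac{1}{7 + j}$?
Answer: $- \frac{1763}{3} \approx -587.67$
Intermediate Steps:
$j = -4$
$R = \frac{1}{3}$ ($R = \frac{1}{7 - 4} = \frac{1}{3} \approx 0.33333$)
$\left(f{\left(-1,R \right)} - 337\right) - 250 = \left(\left(-1 + \frac{1}{3}\right) - 337\right) - 250 = \left(- \frac{2}{3} - 337\right) - 250 = - \frac{1013}{3} - 250 = - \frac{1763}{3}$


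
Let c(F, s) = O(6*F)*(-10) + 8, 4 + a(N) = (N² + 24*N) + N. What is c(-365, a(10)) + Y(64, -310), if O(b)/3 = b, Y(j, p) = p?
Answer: 65398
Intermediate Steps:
O(b) = 3*b
a(N) = -4 + N² + 25*N (a(N) = -4 + ((N² + 24*N) + N) = -4 + (N² + 25*N) = -4 + N² + 25*N)
c(F, s) = 8 - 180*F (c(F, s) = (3*(6*F))*(-10) + 8 = (18*F)*(-10) + 8 = -180*F + 8 = 8 - 180*F)
c(-365, a(10)) + Y(64, -310) = (8 - 180*(-365)) - 310 = (8 + 65700) - 310 = 65708 - 310 = 65398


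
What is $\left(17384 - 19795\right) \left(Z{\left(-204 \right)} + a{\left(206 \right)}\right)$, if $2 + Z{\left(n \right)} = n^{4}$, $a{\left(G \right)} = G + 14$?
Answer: $-4175590826014$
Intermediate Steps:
$a{\left(G \right)} = 14 + G$
$Z{\left(n \right)} = -2 + n^{4}$
$\left(17384 - 19795\right) \left(Z{\left(-204 \right)} + a{\left(206 \right)}\right) = \left(17384 - 19795\right) \left(\left(-2 + \left(-204\right)^{4}\right) + \left(14 + 206\right)\right) = - 2411 \left(\left(-2 + 1731891456\right) + 220\right) = - 2411 \left(1731891454 + 220\right) = \left(-2411\right) 1731891674 = -4175590826014$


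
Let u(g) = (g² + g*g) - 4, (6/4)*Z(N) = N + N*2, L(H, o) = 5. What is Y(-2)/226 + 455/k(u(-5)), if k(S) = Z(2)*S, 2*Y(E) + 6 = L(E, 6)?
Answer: 51369/20792 ≈ 2.4706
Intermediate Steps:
Y(E) = -½ (Y(E) = -3 + (½)*5 = -3 + 5/2 = -½)
Z(N) = 2*N (Z(N) = 2*(N + N*2)/3 = 2*(N + 2*N)/3 = 2*(3*N)/3 = 2*N)
u(g) = -4 + 2*g² (u(g) = (g² + g²) - 4 = 2*g² - 4 = -4 + 2*g²)
k(S) = 4*S (k(S) = (2*2)*S = 4*S)
Y(-2)/226 + 455/k(u(-5)) = -½/226 + 455/((4*(-4 + 2*(-5)²))) = -½*1/226 + 455/((4*(-4 + 2*25))) = -1/452 + 455/((4*(-4 + 50))) = -1/452 + 455/((4*46)) = -1/452 + 455/184 = 51369/20792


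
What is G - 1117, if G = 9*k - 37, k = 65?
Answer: -569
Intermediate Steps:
G = 548 (G = 9*65 - 37 = 585 - 37 = 548)
G - 1117 = 548 - 1117 = -569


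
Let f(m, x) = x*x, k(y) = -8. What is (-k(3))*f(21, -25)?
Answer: 5000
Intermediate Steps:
f(m, x) = x²
(-k(3))*f(21, -25) = -1*(-8)*(-25)² = 8*625 = 5000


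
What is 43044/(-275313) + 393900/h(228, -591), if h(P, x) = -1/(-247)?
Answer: 8928703419952/91771 ≈ 9.7293e+7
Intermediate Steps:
h(P, x) = 1/247 (h(P, x) = -1*(-1/247) = 1/247)
43044/(-275313) + 393900/h(228, -591) = 43044/(-275313) + 393900/(1/247) = 43044*(-1/275313) + 393900*247 = -14348/91771 + 97293300 = 8928703419952/91771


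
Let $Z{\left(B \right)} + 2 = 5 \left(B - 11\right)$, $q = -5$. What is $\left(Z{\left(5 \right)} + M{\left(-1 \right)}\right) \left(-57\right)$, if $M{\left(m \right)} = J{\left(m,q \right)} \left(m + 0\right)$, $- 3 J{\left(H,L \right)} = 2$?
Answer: $1786$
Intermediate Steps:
$J{\left(H,L \right)} = - \frac{2}{3}$ ($J{\left(H,L \right)} = \left(- \frac{1}{3}\right) 2 = - \frac{2}{3}$)
$Z{\left(B \right)} = -57 + 5 B$ ($Z{\left(B \right)} = -2 + 5 \left(B - 11\right) = -2 + 5 \left(-11 + B\right) = -2 + \left(-55 + 5 B\right) = -57 + 5 B$)
$M{\left(m \right)} = - \frac{2 m}{3}$ ($M{\left(m \right)} = - \frac{2 \left(m + 0\right)}{3} = - \frac{2 m}{3}$)
$\left(Z{\left(5 \right)} + M{\left(-1 \right)}\right) \left(-57\right) = \left(\left(-57 + 5 \cdot 5\right) - - \frac{2}{3}\right) \left(-57\right) = \left(\left(-57 + 25\right) + \frac{2}{3}\right) \left(-57\right) = \left(-32 + \frac{2}{3}\right) \left(-57\right) = \left(- \frac{94}{3}\right) \left(-57\right) = 1786$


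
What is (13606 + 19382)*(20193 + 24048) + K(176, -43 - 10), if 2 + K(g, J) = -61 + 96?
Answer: 1459422141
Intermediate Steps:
K(g, J) = 33 (K(g, J) = -2 + (-61 + 96) = -2 + 35 = 33)
(13606 + 19382)*(20193 + 24048) + K(176, -43 - 10) = (13606 + 19382)*(20193 + 24048) + 33 = 32988*44241 + 33 = 1459422108 + 33 = 1459422141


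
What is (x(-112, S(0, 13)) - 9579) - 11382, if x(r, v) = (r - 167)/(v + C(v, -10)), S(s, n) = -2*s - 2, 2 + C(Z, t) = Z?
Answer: -41829/2 ≈ -20915.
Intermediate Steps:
C(Z, t) = -2 + Z
S(s, n) = -2 - 2*s
x(r, v) = (-167 + r)/(-2 + 2*v) (x(r, v) = (r - 167)/(v + (-2 + v)) = (-167 + r)/(-2 + 2*v))
(x(-112, S(0, 13)) - 9579) - 11382 = ((-167 - 112)/(2*(-1 + (-2 - 2*0))) - 9579) - 11382 = ((1/2)*(-279)/(-1 + (-2 + 0)) - 9579) - 11382 = ((1/2)*(-279)/(-1 - 2) - 9579) - 11382 = ((1/2)*(-279)/(-3) - 9579) - 11382 = ((1/2)*(-1/3)*(-279) - 9579) - 11382 = (93/2 - 9579) - 11382 = -19065/2 - 11382 = -41829/2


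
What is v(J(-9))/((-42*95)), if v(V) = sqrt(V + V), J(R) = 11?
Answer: -sqrt(22)/3990 ≈ -0.0011755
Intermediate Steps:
v(V) = sqrt(2)*sqrt(V) (v(V) = sqrt(2*V) = sqrt(2)*sqrt(V))
v(J(-9))/((-42*95)) = (sqrt(2)*sqrt(11))/((-42*95)) = sqrt(22)/(-3990) = sqrt(22)*(-1/3990) = -sqrt(22)/3990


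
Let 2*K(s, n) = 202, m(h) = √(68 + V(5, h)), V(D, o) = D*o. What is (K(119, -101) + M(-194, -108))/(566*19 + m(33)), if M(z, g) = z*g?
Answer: 226403962/115648283 - 21053*√233/115648283 ≈ 1.9549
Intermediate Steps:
m(h) = √(68 + 5*h)
K(s, n) = 101 (K(s, n) = (½)*202 = 101)
M(z, g) = g*z
(K(119, -101) + M(-194, -108))/(566*19 + m(33)) = (101 - 108*(-194))/(566*19 + √(68 + 5*33)) = (101 + 20952)/(10754 + √(68 + 165)) = 21053/(10754 + √233)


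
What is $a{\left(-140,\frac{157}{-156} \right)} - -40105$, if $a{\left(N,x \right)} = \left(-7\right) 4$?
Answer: $40077$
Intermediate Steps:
$a{\left(N,x \right)} = -28$
$a{\left(-140,\frac{157}{-156} \right)} - -40105 = -28 - -40105 = -28 + 40105 = 40077$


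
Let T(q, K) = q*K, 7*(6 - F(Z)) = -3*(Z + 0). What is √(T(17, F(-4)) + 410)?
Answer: 26*√35/7 ≈ 21.974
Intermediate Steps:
F(Z) = 6 + 3*Z/7 (F(Z) = 6 - (-3)*(Z + 0)/7 = 6 - (-3)*Z/7 = 6 + 3*Z/7)
T(q, K) = K*q
√(T(17, F(-4)) + 410) = √((6 + (3/7)*(-4))*17 + 410) = √((6 - 12/7)*17 + 410) = √((30/7)*17 + 410) = √(510/7 + 410) = √(3380/7) = 26*√35/7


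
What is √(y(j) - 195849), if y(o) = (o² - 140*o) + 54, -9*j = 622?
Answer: I*√14688791/9 ≈ 425.84*I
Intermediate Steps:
j = -622/9 (j = -⅑*622 = -622/9 ≈ -69.111)
y(o) = 54 + o² - 140*o
√(y(j) - 195849) = √((54 + (-622/9)² - 140*(-622/9)) - 195849) = √((54 + 386884/81 + 87080/9) - 195849) = √(1174978/81 - 195849) = √(-14688791/81) = I*√14688791/9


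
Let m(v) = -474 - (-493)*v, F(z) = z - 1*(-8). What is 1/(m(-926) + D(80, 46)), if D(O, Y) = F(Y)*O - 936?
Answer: -1/453608 ≈ -2.2045e-6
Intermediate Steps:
F(z) = 8 + z (F(z) = z + 8 = 8 + z)
m(v) = -474 + 493*v
D(O, Y) = -936 + O*(8 + Y) (D(O, Y) = (8 + Y)*O - 936 = O*(8 + Y) - 936 = -936 + O*(8 + Y))
1/(m(-926) + D(80, 46)) = 1/((-474 + 493*(-926)) + (-936 + 80*(8 + 46))) = 1/((-474 - 456518) + (-936 + 80*54)) = 1/(-456992 + (-936 + 4320)) = 1/(-456992 + 3384) = 1/(-453608) = -1/453608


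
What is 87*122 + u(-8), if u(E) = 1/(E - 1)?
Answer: 95525/9 ≈ 10614.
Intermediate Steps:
u(E) = 1/(-1 + E)
87*122 + u(-8) = 87*122 + 1/(-1 - 8) = 10614 + 1/(-9) = 10614 - ⅑ = 95525/9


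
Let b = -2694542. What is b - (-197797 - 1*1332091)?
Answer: -1164654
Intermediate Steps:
b - (-197797 - 1*1332091) = -2694542 - (-197797 - 1*1332091) = -2694542 - (-197797 - 1332091) = -2694542 - 1*(-1529888) = -2694542 + 1529888 = -1164654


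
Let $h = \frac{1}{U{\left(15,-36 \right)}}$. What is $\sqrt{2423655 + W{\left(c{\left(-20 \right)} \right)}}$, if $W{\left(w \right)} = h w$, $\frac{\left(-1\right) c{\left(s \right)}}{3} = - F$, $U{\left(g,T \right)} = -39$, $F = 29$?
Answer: $\frac{\sqrt{409597318}}{13} \approx 1556.8$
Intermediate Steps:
$h = - \frac{1}{39}$ ($h = \frac{1}{-39} = - \frac{1}{39} \approx -0.025641$)
$c{\left(s \right)} = 87$ ($c{\left(s \right)} = - 3 \left(\left(-1\right) 29\right) = \left(-3\right) \left(-29\right) = 87$)
$W{\left(w \right)} = - \frac{w}{39}$
$\sqrt{2423655 + W{\left(c{\left(-20 \right)} \right)}} = \sqrt{2423655 - \frac{29}{13}} = \sqrt{\frac{31507486}{13}} = \frac{\sqrt{409597318}}{13}$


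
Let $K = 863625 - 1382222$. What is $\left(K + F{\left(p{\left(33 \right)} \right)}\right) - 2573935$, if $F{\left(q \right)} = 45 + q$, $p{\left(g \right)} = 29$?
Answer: $-3092458$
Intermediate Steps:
$K = -518597$
$\left(K + F{\left(p{\left(33 \right)} \right)}\right) - 2573935 = \left(-518597 + \left(45 + 29\right)\right) - 2573935 = \left(-518597 + 74\right) - 2573935 = -518523 - 2573935 = -3092458$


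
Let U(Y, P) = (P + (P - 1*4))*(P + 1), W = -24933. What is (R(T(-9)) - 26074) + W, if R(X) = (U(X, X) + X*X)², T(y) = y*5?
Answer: 37906914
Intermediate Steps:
T(y) = 5*y
U(Y, P) = (1 + P)*(-4 + 2*P) (U(Y, P) = (P + (P - 4))*(1 + P) = (P + (-4 + P))*(1 + P) = (-4 + 2*P)*(1 + P) = (1 + P)*(-4 + 2*P))
R(X) = (-4 - 2*X + 3*X²)² (R(X) = ((-4 - 2*X + 2*X²) + X*X)² = ((-4 - 2*X + 2*X²) + X²)² = (-4 - 2*X + 3*X²)²)
(R(T(-9)) - 26074) + W = ((4 - 3*(5*(-9))² + 2*(5*(-9)))² - 26074) - 24933 = ((4 - 3*(-45)² + 2*(-45))² - 26074) - 24933 = ((4 - 3*2025 - 90)² - 26074) - 24933 = ((4 - 6075 - 90)² - 26074) - 24933 = ((-6161)² - 26074) - 24933 = (37957921 - 26074) - 24933 = 37931847 - 24933 = 37906914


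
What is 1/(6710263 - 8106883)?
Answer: -1/1396620 ≈ -7.1601e-7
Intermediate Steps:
1/(6710263 - 8106883) = 1/(-1396620) = -1/1396620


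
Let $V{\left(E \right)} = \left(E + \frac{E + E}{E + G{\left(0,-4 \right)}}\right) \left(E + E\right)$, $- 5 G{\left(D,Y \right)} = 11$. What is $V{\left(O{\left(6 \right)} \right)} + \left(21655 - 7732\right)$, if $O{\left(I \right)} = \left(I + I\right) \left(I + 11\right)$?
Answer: $\frac{98861715}{1009} \approx 97980.0$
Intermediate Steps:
$G{\left(D,Y \right)} = - \frac{11}{5}$ ($G{\left(D,Y \right)} = \left(- \frac{1}{5}\right) 11 = - \frac{11}{5}$)
$O{\left(I \right)} = 2 I \left(11 + I\right)$
$V{\left(E \right)} = 2 E \left(E + \frac{2 E}{- \frac{11}{5} + E}\right)$ ($V{\left(E \right)} = \left(E + \frac{E + E}{E - \frac{11}{5}}\right) \left(E + E\right) = \left(E + \frac{2 E}{- \frac{11}{5} + E}\right) 2 E = 2 E \left(E + \frac{2 E}{- \frac{11}{5} + E}\right)$)
$V{\left(O{\left(6 \right)} \right)} + \left(21655 - 7732\right) = \frac{\left(2 \cdot 6 \left(11 + 6\right)\right)^{2} \left(-2 + 10 \cdot 2 \cdot 6 \left(11 + 6\right)\right)}{-11 + 5 \cdot 2 \cdot 6 \left(11 + 6\right)} + \left(21655 - 7732\right) = \frac{\left(2 \cdot 6 \cdot 17\right)^{2} \left(-2 + 10 \cdot 2 \cdot 6 \cdot 17\right)}{-11 + 5 \cdot 2 \cdot 6 \cdot 17} + \left(21655 - 7732\right) = \frac{204^{2} \left(-2 + 10 \cdot 204\right)}{-11 + 5 \cdot 204} + 13923 = \frac{41616 \left(-2 + 2040\right)}{-11 + 1020} + 13923 = 41616 \cdot \frac{1}{1009} \cdot 2038 + 13923 = \frac{84813408}{1009} + 13923 = \frac{98861715}{1009}$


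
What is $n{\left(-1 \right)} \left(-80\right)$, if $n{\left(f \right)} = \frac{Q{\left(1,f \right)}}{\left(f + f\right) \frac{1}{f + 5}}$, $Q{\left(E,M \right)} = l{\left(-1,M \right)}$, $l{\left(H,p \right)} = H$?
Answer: $-160$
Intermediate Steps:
$Q{\left(E,M \right)} = -1$
$n{\left(f \right)} = - \frac{5 + f}{2 f}$ ($n{\left(f \right)} = - \frac{1}{\left(f + f\right) \frac{1}{f + 5}} = - \frac{1}{2 f \frac{1}{5 + f}} = - \frac{5 + f}{2 f}$)
$n{\left(-1 \right)} \left(-80\right) = \frac{-5 - -1}{2 \left(-1\right)} \left(-80\right) = \frac{1}{2} \left(-1\right) \left(-5 + 1\right) \left(-80\right) = \frac{1}{2} \left(-1\right) \left(-4\right) \left(-80\right) = 2 \left(-80\right) = -160$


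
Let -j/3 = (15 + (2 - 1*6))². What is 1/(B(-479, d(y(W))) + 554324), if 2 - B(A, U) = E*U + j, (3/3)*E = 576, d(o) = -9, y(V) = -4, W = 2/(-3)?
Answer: 1/559873 ≈ 1.7861e-6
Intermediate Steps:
W = -⅔ (W = 2*(-⅓) = -⅔ ≈ -0.66667)
j = -363 (j = -3*(15 + (2 - 1*6))² = -3*(15 + (2 - 6))² = -3*(15 - 4)² = -3*11² = -3*121 = -363)
E = 576
B(A, U) = 365 - 576*U (B(A, U) = 2 - (576*U - 363) = 2 - (-363 + 576*U) = 2 + (363 - 576*U) = 365 - 576*U)
1/(B(-479, d(y(W))) + 554324) = 1/((365 - 576*(-9)) + 554324) = 1/((365 + 5184) + 554324) = 1/(5549 + 554324) = 1/559873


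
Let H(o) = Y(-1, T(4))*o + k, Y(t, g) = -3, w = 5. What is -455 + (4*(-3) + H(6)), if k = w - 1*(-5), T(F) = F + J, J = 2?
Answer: -475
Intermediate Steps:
T(F) = 2 + F (T(F) = F + 2 = 2 + F)
k = 10 (k = 5 - 1*(-5) = 5 + 5 = 10)
H(o) = 10 - 3*o (H(o) = -3*o + 10 = 10 - 3*o)
-455 + (4*(-3) + H(6)) = -455 + (4*(-3) + (10 - 3*6)) = -455 + (-12 + (10 - 18)) = -455 + (-12 - 8) = -455 - 20 = -475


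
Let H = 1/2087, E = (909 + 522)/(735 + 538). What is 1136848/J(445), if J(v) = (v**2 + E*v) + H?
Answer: 3020322060848/527432109213 ≈ 5.7265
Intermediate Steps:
E = 1431/1273 ≈ 1.1241
H = 1/2087 ≈ 0.00047916
J(v) = 1/2087 + v**2 + 1431*v/1273 (J(v) = (v**2 + 1431*v/1273) + 1/2087 = 1/2087 + v**2 + 1431*v/1273)
1136848/J(445) = 1136848/(1/2087 + 445**2 + (1431/1273)*445) = 1136848/(1/2087 + 198025 + 636795/1273) = 1136848/(527432109213/2656751) = 1136848*(2656751/527432109213) = 3020322060848/527432109213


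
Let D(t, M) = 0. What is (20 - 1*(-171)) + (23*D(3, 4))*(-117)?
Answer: 191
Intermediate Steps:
(20 - 1*(-171)) + (23*D(3, 4))*(-117) = (20 - 1*(-171)) + (23*0)*(-117) = (20 + 171) + 0*(-117) = 191 + 0 = 191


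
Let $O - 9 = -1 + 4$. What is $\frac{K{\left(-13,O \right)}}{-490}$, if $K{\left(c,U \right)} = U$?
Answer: $- \frac{6}{245} \approx -0.02449$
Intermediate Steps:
$O = 12$ ($O = 9 + \left(-1 + 4\right) = 9 + 3 = 12$)
$\frac{K{\left(-13,O \right)}}{-490} = \frac{12}{-490} = 12 \left(- \frac{1}{490}\right) = - \frac{6}{245}$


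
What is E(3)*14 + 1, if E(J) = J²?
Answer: 127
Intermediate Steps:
E(3)*14 + 1 = 3²*14 + 1 = 9*14 + 1 = 126 + 1 = 127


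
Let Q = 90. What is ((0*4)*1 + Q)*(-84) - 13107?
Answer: -20667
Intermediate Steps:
((0*4)*1 + Q)*(-84) - 13107 = ((0*4)*1 + 90)*(-84) - 13107 = (0*1 + 90)*(-84) - 13107 = (0 + 90)*(-84) - 13107 = 90*(-84) - 13107 = -7560 - 13107 = -20667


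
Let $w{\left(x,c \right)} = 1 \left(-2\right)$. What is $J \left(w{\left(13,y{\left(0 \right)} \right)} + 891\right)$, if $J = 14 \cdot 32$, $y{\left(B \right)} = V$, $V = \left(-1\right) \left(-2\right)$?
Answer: $398272$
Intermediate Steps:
$V = 2$
$y{\left(B \right)} = 2$
$w{\left(x,c \right)} = -2$
$J = 448$
$J \left(w{\left(13,y{\left(0 \right)} \right)} + 891\right) = 448 \left(-2 + 891\right) = 448 \cdot 889 = 398272$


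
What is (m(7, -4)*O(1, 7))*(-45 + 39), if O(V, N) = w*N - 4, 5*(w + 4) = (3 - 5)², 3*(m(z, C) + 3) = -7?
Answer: -4224/5 ≈ -844.80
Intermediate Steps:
m(z, C) = -16/3 (m(z, C) = -3 + (⅓)*(-7) = -3 - 7/3 = -16/3)
w = -16/5 (w = -4 + (3 - 5)²/5 = -4 + (⅕)*(-2)² = -4 + (⅕)*4 = -4 + ⅘ = -16/5 ≈ -3.2000)
O(V, N) = -4 - 16*N/5 (O(V, N) = -16*N/5 - 4 = -4 - 16*N/5)
(m(7, -4)*O(1, 7))*(-45 + 39) = (-16*(-4 - 16/5*7)/3)*(-45 + 39) = -16*(-4 - 112/5)/3*(-6) = -16/3*(-132/5)*(-6) = (704/5)*(-6) = -4224/5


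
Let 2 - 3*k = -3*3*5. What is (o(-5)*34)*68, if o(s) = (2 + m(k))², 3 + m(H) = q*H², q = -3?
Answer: 11312486528/9 ≈ 1.2569e+9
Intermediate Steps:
k = 47/3 (k = ⅔ - (-3*3)*5/3 = ⅔ - (-3)*5 = ⅔ - ⅓*(-45) = ⅔ + 15 = 47/3 ≈ 15.667)
m(H) = -3 - 3*H²
o(s) = 4892944/9 (o(s) = (2 + (-3 - 3*(47/3)²))² = (2 + (-3 - 3*2209/9))² = (2 + (-3 - 2209/3))² = (2 - 2218/3)² = (-2212/3)² = 4892944/9)
(o(-5)*34)*68 = ((4892944/9)*34)*68 = (166360096/9)*68 = 11312486528/9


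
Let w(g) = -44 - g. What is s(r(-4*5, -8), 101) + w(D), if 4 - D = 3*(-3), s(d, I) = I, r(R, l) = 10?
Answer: 44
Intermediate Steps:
D = 13 (D = 4 - 3*(-3) = 4 - 1*(-9) = 4 + 9 = 13)
s(r(-4*5, -8), 101) + w(D) = 101 + (-44 - 1*13) = 101 + (-44 - 13) = 101 - 57 = 44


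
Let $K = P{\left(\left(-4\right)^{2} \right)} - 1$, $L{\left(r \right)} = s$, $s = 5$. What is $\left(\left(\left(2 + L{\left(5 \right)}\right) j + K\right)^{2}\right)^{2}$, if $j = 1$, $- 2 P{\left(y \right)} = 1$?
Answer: $\frac{14641}{16} \approx 915.06$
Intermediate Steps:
$P{\left(y \right)} = - \frac{1}{2}$ ($P{\left(y \right)} = \left(- \frac{1}{2}\right) 1 = - \frac{1}{2}$)
$L{\left(r \right)} = 5$
$K = - \frac{3}{2}$ ($K = - \frac{1}{2} - 1 = - \frac{3}{2} \approx -1.5$)
$\left(\left(\left(2 + L{\left(5 \right)}\right) j + K\right)^{2}\right)^{2} = \left(\left(\left(2 + 5\right) 1 - \frac{3}{2}\right)^{2}\right)^{2} = \left(\left(7 \cdot 1 - \frac{3}{2}\right)^{2}\right)^{2} = \left(\left(7 - \frac{3}{2}\right)^{2}\right)^{2} = \left(\left(\frac{11}{2}\right)^{2}\right)^{2} = \left(\frac{121}{4}\right)^{2} = \frac{14641}{16}$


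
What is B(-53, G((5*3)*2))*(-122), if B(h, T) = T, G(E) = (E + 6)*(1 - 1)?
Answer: 0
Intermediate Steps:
G(E) = 0 (G(E) = (6 + E)*0 = 0)
B(-53, G((5*3)*2))*(-122) = 0*(-122) = 0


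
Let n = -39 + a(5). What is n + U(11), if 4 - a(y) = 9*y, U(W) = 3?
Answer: -77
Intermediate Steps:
a(y) = 4 - 9*y
n = -80 (n = -39 + (4 - 9*5) = -39 + (4 - 45) = -39 - 41 = -80)
n + U(11) = -80 + 3 = -77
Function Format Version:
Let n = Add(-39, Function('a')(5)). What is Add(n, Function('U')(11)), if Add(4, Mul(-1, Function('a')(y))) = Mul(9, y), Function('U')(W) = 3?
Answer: -77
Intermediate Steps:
Function('a')(y) = Add(4, Mul(-9, y)) (Function('a')(y) = Add(4, Mul(-1, Mul(9, y))) = Add(4, Mul(-9, y)))
n = -80 (n = Add(-39, Add(4, Mul(-9, 5))) = Add(-39, Add(4, -45)) = Add(-39, -41) = -80)
Add(n, Function('U')(11)) = Add(-80, 3) = -77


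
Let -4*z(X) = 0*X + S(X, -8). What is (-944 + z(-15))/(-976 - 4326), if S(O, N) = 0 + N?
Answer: 471/2651 ≈ 0.17767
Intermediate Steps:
S(O, N) = N
z(X) = 2 (z(X) = -(0*X - 8)/4 = -(0 - 8)/4 = -¼*(-8) = 2)
(-944 + z(-15))/(-976 - 4326) = (-944 + 2)/(-976 - 4326) = -942/(-5302) = -942*(-1/5302) = 471/2651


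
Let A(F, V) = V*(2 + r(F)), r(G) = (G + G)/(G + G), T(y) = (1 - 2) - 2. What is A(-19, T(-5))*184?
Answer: -1656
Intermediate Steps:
T(y) = -3 (T(y) = -1 - 2 = -3)
r(G) = 1 (r(G) = (2*G)/((2*G)) = (2*G)*(1/(2*G)) = 1)
A(F, V) = 3*V (A(F, V) = V*(2 + 1) = V*3 = 3*V)
A(-19, T(-5))*184 = (3*(-3))*184 = -9*184 = -1656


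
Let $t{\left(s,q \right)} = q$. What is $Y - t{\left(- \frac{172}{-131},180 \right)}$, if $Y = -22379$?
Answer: $-22559$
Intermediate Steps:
$Y - t{\left(- \frac{172}{-131},180 \right)} = -22379 - 180 = -22559$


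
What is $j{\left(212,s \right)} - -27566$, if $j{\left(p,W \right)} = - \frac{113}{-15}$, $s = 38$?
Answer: $\frac{413603}{15} \approx 27574.0$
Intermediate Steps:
$j{\left(p,W \right)} = \frac{113}{15}$ ($j{\left(p,W \right)} = \left(-113\right) \left(- \frac{1}{15}\right) = \frac{113}{15}$)
$j{\left(212,s \right)} - -27566 = \frac{113}{15} - -27566 = \frac{113}{15} + 27566 = \frac{413603}{15}$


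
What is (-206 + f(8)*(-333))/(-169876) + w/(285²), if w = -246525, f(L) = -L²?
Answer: -15295795/4841466 ≈ -3.1593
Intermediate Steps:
(-206 + f(8)*(-333))/(-169876) + w/(285²) = (-206 - 1*8²*(-333))/(-169876) - 246525/(285²) = (-206 - 1*64*(-333))*(-1/169876) - 246525/81225 = (-206 - 64*(-333))*(-1/169876) - 246525*1/81225 = (-206 + 21312)*(-1/169876) - 173/57 = 21106*(-1/169876) - 173/57 = -10553/84938 - 173/57 = -15295795/4841466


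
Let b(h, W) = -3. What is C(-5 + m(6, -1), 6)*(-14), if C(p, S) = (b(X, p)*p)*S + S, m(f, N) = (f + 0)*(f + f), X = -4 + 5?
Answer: 16800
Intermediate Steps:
X = 1
m(f, N) = 2*f² (m(f, N) = f*(2*f) = 2*f²)
C(p, S) = S - 3*S*p (C(p, S) = (-3*p)*S + S = -3*S*p + S = S - 3*S*p)
C(-5 + m(6, -1), 6)*(-14) = (6*(1 - 3*(-5 + 2*6²)))*(-14) = (6*(1 - 3*(-5 + 2*36)))*(-14) = (6*(1 - 3*(-5 + 72)))*(-14) = (6*(1 - 3*67))*(-14) = (6*(1 - 201))*(-14) = (6*(-200))*(-14) = -1200*(-14) = 16800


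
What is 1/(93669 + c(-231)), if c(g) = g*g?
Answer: 1/147030 ≈ 6.8013e-6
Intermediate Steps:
c(g) = g²
1/(93669 + c(-231)) = 1/(93669 + (-231)²) = 1/(93669 + 53361) = 1/147030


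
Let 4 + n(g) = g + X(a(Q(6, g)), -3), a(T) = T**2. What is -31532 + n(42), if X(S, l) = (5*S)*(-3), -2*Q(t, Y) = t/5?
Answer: -157497/5 ≈ -31499.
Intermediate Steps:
Q(t, Y) = -t/10 (Q(t, Y) = -t/(2*5) = -t/10)
X(S, l) = -15*S
n(g) = -47/5 + g (n(g) = -4 + (g - 15*(-1/10*6)**2) = -4 + (g - 15*(-3/5)**2) = -4 + (g - 15*9/25) = -4 + (g - 27/5) = -4 + (-27/5 + g) = -47/5 + g)
-31532 + n(42) = -31532 + (-47/5 + 42) = -31532 + 163/5 = -157497/5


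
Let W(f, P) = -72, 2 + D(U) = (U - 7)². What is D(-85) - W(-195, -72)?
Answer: 8534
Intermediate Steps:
D(U) = -2 + (-7 + U)² (D(U) = -2 + (U - 7)² = -2 + (-7 + U)²)
D(-85) - W(-195, -72) = (-2 + (-7 - 85)²) - 1*(-72) = (-2 + (-92)²) + 72 = (-2 + 8464) + 72 = 8462 + 72 = 8534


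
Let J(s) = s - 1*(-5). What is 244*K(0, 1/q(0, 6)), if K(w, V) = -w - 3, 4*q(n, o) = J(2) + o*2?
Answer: -732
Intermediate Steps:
J(s) = 5 + s (J(s) = s + 5 = 5 + s)
q(n, o) = 7/4 + o/2 (q(n, o) = ((5 + 2) + o*2)/4 = (7 + 2*o)/4 = 7/4 + o/2)
K(w, V) = -3 - w
244*K(0, 1/q(0, 6)) = 244*(-3 - 1*0) = 244*(-3 + 0) = 244*(-3) = -732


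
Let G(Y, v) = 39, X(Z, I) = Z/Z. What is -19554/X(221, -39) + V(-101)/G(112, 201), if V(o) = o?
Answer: -762707/39 ≈ -19557.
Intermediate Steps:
X(Z, I) = 1
-19554/X(221, -39) + V(-101)/G(112, 201) = -19554/1 - 101/39 = -19554*1 - 101*1/39 = -19554 - 101/39 = -762707/39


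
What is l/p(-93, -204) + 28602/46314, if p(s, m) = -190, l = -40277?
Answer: 103934631/488870 ≈ 212.60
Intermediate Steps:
l/p(-93, -204) + 28602/46314 = -40277/(-190) + 28602/46314 = -40277*(-1/190) + 28602*(1/46314) = 40277/190 + 1589/2573 = 103934631/488870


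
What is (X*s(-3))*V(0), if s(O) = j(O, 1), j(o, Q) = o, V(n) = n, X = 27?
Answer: 0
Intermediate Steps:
s(O) = O
(X*s(-3))*V(0) = (27*(-3))*0 = -81*0 = 0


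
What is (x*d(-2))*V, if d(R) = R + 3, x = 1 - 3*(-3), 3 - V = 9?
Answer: -60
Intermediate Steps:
V = -6 (V = 3 - 1*9 = 3 - 9 = -6)
x = 10 (x = 1 + 9 = 10)
d(R) = 3 + R
(x*d(-2))*V = (10*(3 - 2))*(-6) = (10*1)*(-6) = 10*(-6) = -60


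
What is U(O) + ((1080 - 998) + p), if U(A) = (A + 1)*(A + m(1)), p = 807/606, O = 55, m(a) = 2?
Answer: 661617/202 ≈ 3275.3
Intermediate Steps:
p = 269/202 (p = 807*(1/606) = 269/202 ≈ 1.3317)
U(A) = (1 + A)*(2 + A) (U(A) = (A + 1)*(A + 2) = (1 + A)*(2 + A))
U(O) + ((1080 - 998) + p) = (2 + 55² + 3*55) + ((1080 - 998) + 269/202) = (2 + 3025 + 165) + (82 + 269/202) = 3192 + 16833/202 = 661617/202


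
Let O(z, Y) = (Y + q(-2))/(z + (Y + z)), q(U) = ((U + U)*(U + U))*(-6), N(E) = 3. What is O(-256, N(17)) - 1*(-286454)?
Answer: 145805179/509 ≈ 2.8645e+5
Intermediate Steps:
q(U) = -24*U² (q(U) = ((2*U)*(2*U))*(-6) = (4*U²)*(-6) = -24*U²)
O(z, Y) = (-96 + Y)/(Y + 2*z) (O(z, Y) = (Y - 24*(-2)²)/(z + (Y + z)) = (Y - 24*4)/(Y + 2*z) = (Y - 96)/(Y + 2*z) = (-96 + Y)/(Y + 2*z))
O(-256, N(17)) - 1*(-286454) = (-96 + 3)/(3 + 2*(-256)) - 1*(-286454) = -93/(3 - 512) + 286454 = -93/(-509) + 286454 = -1/509*(-93) + 286454 = 93/509 + 286454 = 145805179/509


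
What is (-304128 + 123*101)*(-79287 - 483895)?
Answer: 164283005310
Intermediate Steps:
(-304128 + 123*101)*(-79287 - 483895) = (-304128 + 12423)*(-563182) = -291705*(-563182) = 164283005310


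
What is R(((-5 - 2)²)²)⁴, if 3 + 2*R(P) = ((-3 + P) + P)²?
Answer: 17582709084183045513308179201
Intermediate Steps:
R(P) = -3/2 + (-3 + 2*P)²/2 (R(P) = -3/2 + ((-3 + P) + P)²/2 = -3/2 + (-3 + 2*P)²/2)
R(((-5 - 2)²)²)⁴ = (-3/2 + (-3 + 2*((-5 - 2)²)²)²/2)⁴ = (-3/2 + (-3 + 2*((-7)²)²)²/2)⁴ = (-3/2 + (-3 + 2*49²)²/2)⁴ = (-3/2 + (-3 + 2*2401)²/2)⁴ = (-3/2 + (-3 + 4802)²/2)⁴ = (-3/2 + (½)*4799²)⁴ = (-3/2 + (½)*23030401)⁴ = (-3/2 + 23030401/2)⁴ = 11515199⁴ = 17582709084183045513308179201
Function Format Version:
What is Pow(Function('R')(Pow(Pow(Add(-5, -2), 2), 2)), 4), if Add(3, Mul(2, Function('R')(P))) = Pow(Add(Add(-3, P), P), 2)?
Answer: 17582709084183045513308179201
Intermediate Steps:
Function('R')(P) = Add(Rational(-3, 2), Mul(Rational(1, 2), Pow(Add(-3, Mul(2, P)), 2))) (Function('R')(P) = Add(Rational(-3, 2), Mul(Rational(1, 2), Pow(Add(Add(-3, P), P), 2))) = Add(Rational(-3, 2), Mul(Rational(1, 2), Pow(Add(-3, Mul(2, P)), 2))))
Pow(Function('R')(Pow(Pow(Add(-5, -2), 2), 2)), 4) = Pow(Add(Rational(-3, 2), Mul(Rational(1, 2), Pow(Add(-3, Mul(2, Pow(Pow(Add(-5, -2), 2), 2))), 2))), 4) = Pow(Add(Rational(-3, 2), Mul(Rational(1, 2), Pow(Add(-3, Mul(2, Pow(Pow(-7, 2), 2))), 2))), 4) = Pow(Add(Rational(-3, 2), Mul(Rational(1, 2), Pow(Add(-3, Mul(2, Pow(49, 2))), 2))), 4) = Pow(Add(Rational(-3, 2), Mul(Rational(1, 2), Pow(Add(-3, Mul(2, 2401)), 2))), 4) = Pow(Add(Rational(-3, 2), Mul(Rational(1, 2), Pow(Add(-3, 4802), 2))), 4) = Pow(Add(Rational(-3, 2), Mul(Rational(1, 2), Pow(4799, 2))), 4) = Pow(Add(Rational(-3, 2), Mul(Rational(1, 2), 23030401)), 4) = Pow(Add(Rational(-3, 2), Rational(23030401, 2)), 4) = Pow(11515199, 4) = 17582709084183045513308179201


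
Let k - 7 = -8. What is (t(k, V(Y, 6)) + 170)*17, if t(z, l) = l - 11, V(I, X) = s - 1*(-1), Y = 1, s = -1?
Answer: 2703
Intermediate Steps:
k = -1 (k = 7 - 8 = -1)
V(I, X) = 0 (V(I, X) = -1 - 1*(-1) = -1 + 1 = 0)
t(z, l) = -11 + l
(t(k, V(Y, 6)) + 170)*17 = ((-11 + 0) + 170)*17 = (-11 + 170)*17 = 159*17 = 2703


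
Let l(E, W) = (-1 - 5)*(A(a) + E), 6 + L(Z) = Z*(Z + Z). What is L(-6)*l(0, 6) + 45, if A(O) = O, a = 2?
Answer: -747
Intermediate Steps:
L(Z) = -6 + 2*Z**2 (L(Z) = -6 + Z*(Z + Z) = -6 + Z*(2*Z) = -6 + 2*Z**2)
l(E, W) = -12 - 6*E (l(E, W) = (-1 - 5)*(2 + E) = -6*(2 + E) = -12 - 6*E)
L(-6)*l(0, 6) + 45 = (-6 + 2*(-6)**2)*(-12 - 6*0) + 45 = (-6 + 2*36)*(-12 + 0) + 45 = (-6 + 72)*(-12) + 45 = 66*(-12) + 45 = -792 + 45 = -747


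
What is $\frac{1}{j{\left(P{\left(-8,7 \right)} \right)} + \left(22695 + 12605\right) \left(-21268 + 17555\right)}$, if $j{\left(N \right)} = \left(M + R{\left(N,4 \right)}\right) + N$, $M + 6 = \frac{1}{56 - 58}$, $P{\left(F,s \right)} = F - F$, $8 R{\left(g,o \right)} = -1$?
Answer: $- \frac{8}{1048551253} \approx -7.6296 \cdot 10^{-9}$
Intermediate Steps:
$R{\left(g,o \right)} = - \frac{1}{8}$ ($R{\left(g,o \right)} = \frac{1}{8} \left(-1\right) = - \frac{1}{8}$)
$P{\left(F,s \right)} = 0$
$M = - \frac{13}{2}$ ($M = -6 + \frac{1}{56 - 58} = -6 + \frac{1}{-2} = -6 - \frac{1}{2} = - \frac{13}{2} \approx -6.5$)
$j{\left(N \right)} = - \frac{53}{8} + N$ ($j{\left(N \right)} = \left(- \frac{13}{2} - \frac{1}{8}\right) + N = - \frac{53}{8} + N$)
$\frac{1}{j{\left(P{\left(-8,7 \right)} \right)} + \left(22695 + 12605\right) \left(-21268 + 17555\right)} = \frac{1}{\left(- \frac{53}{8} + 0\right) + \left(22695 + 12605\right) \left(-21268 + 17555\right)} = \frac{1}{- \frac{53}{8} + 35300 \left(-3713\right)} = \frac{1}{- \frac{53}{8} - 131068900} = \frac{1}{- \frac{1048551253}{8}} = - \frac{8}{1048551253}$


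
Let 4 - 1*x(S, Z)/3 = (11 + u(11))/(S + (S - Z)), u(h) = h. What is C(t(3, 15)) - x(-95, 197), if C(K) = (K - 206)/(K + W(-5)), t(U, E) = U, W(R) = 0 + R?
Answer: 23047/258 ≈ 89.329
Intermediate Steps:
W(R) = R
x(S, Z) = 12 - 66/(-Z + 2*S) (x(S, Z) = 12 - 3*(11 + 11)/(S + (S - Z)) = 12 - 66/(-Z + 2*S))
C(K) = (-206 + K)/(-5 + K) (C(K) = (K - 206)/(K - 5) = (-206 + K)/(-5 + K))
C(t(3, 15)) - x(-95, 197) = (-206 + 3)/(-5 + 3) - 6*(-11 - 2*197 + 4*(-95))/(-1*197 + 2*(-95)) = -203/(-2) - 6*(-11 - 394 - 380)/(-197 - 190) = -½*(-203) - 6*(-785)/(-387) = 203/2 - 6*(-1)*(-785)/387 = 203/2 - 1*1570/129 = 203/2 - 1570/129 = 23047/258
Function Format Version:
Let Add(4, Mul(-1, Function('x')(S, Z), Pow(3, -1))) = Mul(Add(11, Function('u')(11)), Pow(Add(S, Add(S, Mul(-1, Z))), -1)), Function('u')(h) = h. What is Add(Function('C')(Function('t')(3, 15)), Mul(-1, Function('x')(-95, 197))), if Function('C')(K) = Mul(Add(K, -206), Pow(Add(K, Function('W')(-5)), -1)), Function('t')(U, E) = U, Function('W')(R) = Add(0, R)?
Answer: Rational(23047, 258) ≈ 89.329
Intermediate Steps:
Function('W')(R) = R
Function('x')(S, Z) = Add(12, Mul(-66, Pow(Add(Mul(-1, Z), Mul(2, S)), -1))) (Function('x')(S, Z) = Add(12, Mul(-3, Mul(Add(11, 11), Pow(Add(S, Add(S, Mul(-1, Z))), -1)))) = Add(12, Mul(-3, Mul(22, Pow(Add(Mul(-1, Z), Mul(2, S)), -1)))) = Add(12, Mul(-66, Pow(Add(Mul(-1, Z), Mul(2, S)), -1))))
Function('C')(K) = Mul(Pow(Add(-5, K), -1), Add(-206, K)) (Function('C')(K) = Mul(Add(K, -206), Pow(Add(K, -5), -1)) = Mul(Add(-206, K), Pow(Add(-5, K), -1)) = Mul(Pow(Add(-5, K), -1), Add(-206, K)))
Add(Function('C')(Function('t')(3, 15)), Mul(-1, Function('x')(-95, 197))) = Add(Mul(Pow(Add(-5, 3), -1), Add(-206, 3)), Mul(-1, Mul(6, Pow(Add(Mul(-1, 197), Mul(2, -95)), -1), Add(-11, Mul(-2, 197), Mul(4, -95))))) = Add(Mul(Pow(-2, -1), -203), Mul(-1, Mul(6, Pow(Add(-197, -190), -1), Add(-11, -394, -380)))) = Add(Mul(Rational(-1, 2), -203), Mul(-1, Mul(6, Pow(-387, -1), -785))) = Add(Rational(203, 2), Mul(-1, Mul(6, Rational(-1, 387), -785))) = Add(Rational(203, 2), Mul(-1, Rational(1570, 129))) = Add(Rational(203, 2), Rational(-1570, 129)) = Rational(23047, 258)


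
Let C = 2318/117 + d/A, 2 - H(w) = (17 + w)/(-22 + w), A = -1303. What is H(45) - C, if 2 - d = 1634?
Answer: -76299070/3506373 ≈ -21.760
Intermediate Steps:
d = -1632 (d = 2 - 1*1634 = 2 - 1634 = -1632)
H(w) = 2 - (17 + w)/(-22 + w)
C = 3211298/152451 (C = 2318/117 - 1632/(-1303) = 2318*(1/117) - 1632*(-1/1303) = 2318/117 + 1632/1303 = 3211298/152451 ≈ 21.064)
H(45) - C = (-61 + 45)/(-22 + 45) - 1*3211298/152451 = -16/23 - 3211298/152451 = -76299070/3506373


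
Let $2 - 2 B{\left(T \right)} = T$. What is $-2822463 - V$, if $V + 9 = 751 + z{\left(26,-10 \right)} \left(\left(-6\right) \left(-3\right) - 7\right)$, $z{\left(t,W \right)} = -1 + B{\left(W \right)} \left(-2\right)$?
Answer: $-2823062$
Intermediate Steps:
$B{\left(T \right)} = 1 - \frac{T}{2}$
$z{\left(t,W \right)} = -3 + W$ ($z{\left(t,W \right)} = -1 + \left(1 - \frac{W}{2}\right) \left(-2\right) = -1 + \left(-2 + W\right) = -3 + W$)
$V = 599$ ($V = -9 + \left(751 + \left(-3 - 10\right) \left(\left(-6\right) \left(-3\right) - 7\right)\right) = -9 + \left(751 - 13 \left(18 - 7\right)\right) = -9 + \left(751 - 143\right) = -9 + 608 = 599$)
$-2822463 - V = -2822463 - 599 = -2823062$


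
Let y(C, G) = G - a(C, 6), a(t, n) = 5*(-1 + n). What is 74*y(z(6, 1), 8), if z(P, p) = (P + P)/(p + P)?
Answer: -1258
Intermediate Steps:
a(t, n) = -5 + 5*n
z(P, p) = 2*P/(P + p) (z(P, p) = (2*P)/(P + p) = 2*P/(P + p))
y(C, G) = -25 + G (y(C, G) = G - (-5 + 5*6) = G - (-5 + 30) = G - 1*25 = G - 25 = -25 + G)
74*y(z(6, 1), 8) = 74*(-25 + 8) = 74*(-17) = -1258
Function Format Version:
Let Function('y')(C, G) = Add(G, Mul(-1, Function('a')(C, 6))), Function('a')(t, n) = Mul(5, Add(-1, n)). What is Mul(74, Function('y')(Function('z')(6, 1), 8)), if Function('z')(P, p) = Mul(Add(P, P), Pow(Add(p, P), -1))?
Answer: -1258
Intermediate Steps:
Function('a')(t, n) = Add(-5, Mul(5, n))
Function('z')(P, p) = Mul(2, P, Pow(Add(P, p), -1)) (Function('z')(P, p) = Mul(Mul(2, P), Pow(Add(P, p), -1)) = Mul(2, P, Pow(Add(P, p), -1)))
Function('y')(C, G) = Add(-25, G) (Function('y')(C, G) = Add(G, Mul(-1, Add(-5, Mul(5, 6)))) = Add(G, Mul(-1, Add(-5, 30))) = Add(G, Mul(-1, 25)) = Add(G, -25) = Add(-25, G))
Mul(74, Function('y')(Function('z')(6, 1), 8)) = Mul(74, Add(-25, 8)) = Mul(74, -17) = -1258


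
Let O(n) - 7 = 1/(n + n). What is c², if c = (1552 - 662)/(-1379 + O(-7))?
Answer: 155251600/368985681 ≈ 0.42075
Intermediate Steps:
O(n) = 7 + 1/(2*n) (O(n) = 7 + 1/(n + n) = 7 + 1/(2*n))
c = -12460/19209 (c = (1552 - 662)/(-1379 + (7 + (½)/(-7))) = 890/(-1379 + (7 + (½)*(-⅐))) = 890/(-1379 + (7 - 1/14)) = 890/(-1379 + 97/14) = 890/(-19209/14) = 890*(-14/19209) = -12460/19209 ≈ -0.64865)
c² = (-12460/19209)² = 155251600/368985681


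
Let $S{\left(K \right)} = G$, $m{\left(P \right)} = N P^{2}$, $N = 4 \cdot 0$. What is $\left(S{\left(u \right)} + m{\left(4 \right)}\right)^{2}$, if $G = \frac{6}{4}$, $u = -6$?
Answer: $\frac{9}{4} \approx 2.25$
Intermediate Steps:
$N = 0$
$m{\left(P \right)} = 0$ ($m{\left(P \right)} = 0 P^{2} = 0$)
$G = \frac{3}{2}$ ($G = 6 \cdot \frac{1}{4} = \frac{3}{2} \approx 1.5$)
$S{\left(K \right)} = \frac{3}{2}$
$\left(S{\left(u \right)} + m{\left(4 \right)}\right)^{2} = \left(\frac{3}{2} + 0\right)^{2} = \left(\frac{3}{2}\right)^{2} = \frac{9}{4}$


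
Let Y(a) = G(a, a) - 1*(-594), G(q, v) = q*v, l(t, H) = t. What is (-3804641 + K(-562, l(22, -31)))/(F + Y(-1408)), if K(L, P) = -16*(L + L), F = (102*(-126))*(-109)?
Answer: -540951/483418 ≈ -1.1190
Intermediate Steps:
F = 1400868 (F = -12852*(-109) = 1400868)
Y(a) = 594 + a² (Y(a) = a*a - 1*(-594) = a² + 594 = 594 + a²)
K(L, P) = -32*L
(-3804641 + K(-562, l(22, -31)))/(F + Y(-1408)) = (-3804641 - 32*(-562))/(1400868 + (594 + (-1408)²)) = (-3804641 + 17984)/(1400868 + (594 + 1982464)) = -3786657/(1400868 + 1983058) = -3786657/3383926 = -3786657*1/3383926 = -540951/483418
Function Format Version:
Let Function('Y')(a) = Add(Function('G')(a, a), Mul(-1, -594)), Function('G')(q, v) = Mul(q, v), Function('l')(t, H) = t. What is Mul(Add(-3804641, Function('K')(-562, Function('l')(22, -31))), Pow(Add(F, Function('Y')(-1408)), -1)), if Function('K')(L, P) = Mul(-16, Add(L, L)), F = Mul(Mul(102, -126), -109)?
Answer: Rational(-540951, 483418) ≈ -1.1190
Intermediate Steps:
F = 1400868 (F = Mul(-12852, -109) = 1400868)
Function('Y')(a) = Add(594, Pow(a, 2)) (Function('Y')(a) = Add(Mul(a, a), Mul(-1, -594)) = Add(Pow(a, 2), 594) = Add(594, Pow(a, 2)))
Function('K')(L, P) = Mul(-32, L) (Function('K')(L, P) = Mul(-16, Mul(2, L)) = Mul(-32, L))
Mul(Add(-3804641, Function('K')(-562, Function('l')(22, -31))), Pow(Add(F, Function('Y')(-1408)), -1)) = Mul(Add(-3804641, Mul(-32, -562)), Pow(Add(1400868, Add(594, Pow(-1408, 2))), -1)) = Mul(Add(-3804641, 17984), Pow(Add(1400868, Add(594, 1982464)), -1)) = Mul(-3786657, Pow(Add(1400868, 1983058), -1)) = Mul(-3786657, Pow(3383926, -1)) = Mul(-3786657, Rational(1, 3383926)) = Rational(-540951, 483418)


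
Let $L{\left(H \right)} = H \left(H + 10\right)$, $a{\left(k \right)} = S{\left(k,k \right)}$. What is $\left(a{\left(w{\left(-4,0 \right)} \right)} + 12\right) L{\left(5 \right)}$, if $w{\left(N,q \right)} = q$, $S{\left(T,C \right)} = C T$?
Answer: $900$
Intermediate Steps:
$a{\left(k \right)} = k^{2}$ ($a{\left(k \right)} = k k = k^{2}$)
$L{\left(H \right)} = H \left(10 + H\right)$
$\left(a{\left(w{\left(-4,0 \right)} \right)} + 12\right) L{\left(5 \right)} = \left(0^{2} + 12\right) 5 \left(10 + 5\right) = \left(0 + 12\right) 5 \cdot 15 = 12 \cdot 75 = 900$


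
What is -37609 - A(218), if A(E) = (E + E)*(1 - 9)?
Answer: -34121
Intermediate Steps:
A(E) = -16*E (A(E) = (2*E)*(-8) = -16*E)
-37609 - A(218) = -37609 - (-16)*218 = -37609 - 1*(-3488) = -37609 + 3488 = -34121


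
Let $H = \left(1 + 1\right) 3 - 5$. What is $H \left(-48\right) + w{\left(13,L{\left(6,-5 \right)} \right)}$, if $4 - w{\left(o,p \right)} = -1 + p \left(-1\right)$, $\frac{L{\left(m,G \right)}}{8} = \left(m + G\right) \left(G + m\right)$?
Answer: $-35$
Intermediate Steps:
$L{\left(m,G \right)} = 8 \left(G + m\right)^{2}$ ($L{\left(m,G \right)} = 8 \left(m + G\right) \left(G + m\right) = 8 \left(G + m\right) \left(G + m\right) = 8 \left(G + m\right)^{2}$)
$w{\left(o,p \right)} = 5 + p$ ($w{\left(o,p \right)} = 4 - \left(-1 + p \left(-1\right)\right) = 4 - \left(-1 - p\right) = 4 + \left(1 + p\right) = 5 + p$)
$H = 1$ ($H = 2 \cdot 3 - 5 = 6 - 5 = 1$)
$H \left(-48\right) + w{\left(13,L{\left(6,-5 \right)} \right)} = 1 \left(-48\right) + \left(5 + 8 \left(-5 + 6\right)^{2}\right) = -48 + \left(5 + 8 \cdot 1^{2}\right) = -48 + \left(5 + 8 \cdot 1\right) = -48 + \left(5 + 8\right) = -48 + 13 = -35$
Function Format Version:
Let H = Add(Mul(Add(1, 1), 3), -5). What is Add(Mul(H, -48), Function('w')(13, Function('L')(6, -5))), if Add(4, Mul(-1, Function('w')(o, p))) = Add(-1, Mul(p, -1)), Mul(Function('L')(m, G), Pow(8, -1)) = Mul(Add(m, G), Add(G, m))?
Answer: -35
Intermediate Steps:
Function('L')(m, G) = Mul(8, Pow(Add(G, m), 2)) (Function('L')(m, G) = Mul(8, Mul(Add(m, G), Add(G, m))) = Mul(8, Mul(Add(G, m), Add(G, m))) = Mul(8, Pow(Add(G, m), 2)))
Function('w')(o, p) = Add(5, p) (Function('w')(o, p) = Add(4, Mul(-1, Add(-1, Mul(p, -1)))) = Add(4, Mul(-1, Add(-1, Mul(-1, p)))) = Add(4, Add(1, p)) = Add(5, p))
H = 1 (H = Add(Mul(2, 3), -5) = Add(6, -5) = 1)
Add(Mul(H, -48), Function('w')(13, Function('L')(6, -5))) = Add(Mul(1, -48), Add(5, Mul(8, Pow(Add(-5, 6), 2)))) = Add(-48, Add(5, Mul(8, Pow(1, 2)))) = Add(-48, Add(5, Mul(8, 1))) = Add(-48, Add(5, 8)) = Add(-48, 13) = -35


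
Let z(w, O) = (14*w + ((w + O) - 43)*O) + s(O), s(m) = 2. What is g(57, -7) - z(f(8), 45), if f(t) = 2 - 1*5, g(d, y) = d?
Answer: 142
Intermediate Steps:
f(t) = -3 (f(t) = 2 - 5 = -3)
z(w, O) = 2 + 14*w + O*(-43 + O + w) (z(w, O) = (14*w + ((w + O) - 43)*O) + 2 = (14*w + ((O + w) - 43)*O) + 2 = (14*w + (-43 + O + w)*O) + 2 = (14*w + O*(-43 + O + w)) + 2 = 2 + 14*w + O*(-43 + O + w))
g(57, -7) - z(f(8), 45) = 57 - (2 + 45**2 - 43*45 + 14*(-3) + 45*(-3)) = 57 - (2 + 2025 - 1935 - 42 - 135) = 57 - 1*(-85) = 57 + 85 = 142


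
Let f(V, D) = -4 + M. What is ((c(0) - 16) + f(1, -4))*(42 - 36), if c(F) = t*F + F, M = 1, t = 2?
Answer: -114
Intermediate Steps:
f(V, D) = -3 (f(V, D) = -4 + 1 = -3)
c(F) = 3*F (c(F) = 2*F + F = 3*F)
((c(0) - 16) + f(1, -4))*(42 - 36) = ((3*0 - 16) - 3)*(42 - 36) = ((0 - 16) - 3)*6 = (-16 - 3)*6 = -19*6 = -114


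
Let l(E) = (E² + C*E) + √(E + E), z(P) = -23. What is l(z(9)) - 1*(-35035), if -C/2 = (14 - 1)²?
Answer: 43338 + I*√46 ≈ 43338.0 + 6.7823*I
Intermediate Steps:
C = -338 (C = -2*(14 - 1)² = -2*13² = -2*169 = -338)
l(E) = E² - 338*E + √2*√E (l(E) = (E² - 338*E) + √(E + E) = (E² - 338*E) + √(2*E) = (E² - 338*E) + √2*√E = E² - 338*E + √2*√E)
l(z(9)) - 1*(-35035) = ((-23)² - 338*(-23) + √2*√(-23)) - 1*(-35035) = (529 + 7774 + √2*(I*√23)) + 35035 = (529 + 7774 + I*√46) + 35035 = (8303 + I*√46) + 35035 = 43338 + I*√46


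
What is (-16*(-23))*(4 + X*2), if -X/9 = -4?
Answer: 27968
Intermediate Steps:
X = 36 (X = -9*(-4) = 36)
(-16*(-23))*(4 + X*2) = (-16*(-23))*(4 + 36*2) = 368*(4 + 72) = 368*76 = 27968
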